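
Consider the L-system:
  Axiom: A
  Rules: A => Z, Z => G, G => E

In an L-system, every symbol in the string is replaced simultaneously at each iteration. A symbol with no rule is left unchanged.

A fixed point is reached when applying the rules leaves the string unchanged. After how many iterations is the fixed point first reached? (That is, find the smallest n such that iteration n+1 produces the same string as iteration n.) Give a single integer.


Step 0: A
Step 1: Z
Step 2: G
Step 3: E
Step 4: E  (unchanged — fixed point at step 3)

Answer: 3


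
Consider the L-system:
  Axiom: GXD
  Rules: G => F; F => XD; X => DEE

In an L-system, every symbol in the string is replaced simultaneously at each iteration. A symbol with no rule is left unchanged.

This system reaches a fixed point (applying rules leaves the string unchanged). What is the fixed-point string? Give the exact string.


Step 0: GXD
Step 1: FDEED
Step 2: XDDEED
Step 3: DEEDDEED
Step 4: DEEDDEED  (unchanged — fixed point at step 3)

Answer: DEEDDEED


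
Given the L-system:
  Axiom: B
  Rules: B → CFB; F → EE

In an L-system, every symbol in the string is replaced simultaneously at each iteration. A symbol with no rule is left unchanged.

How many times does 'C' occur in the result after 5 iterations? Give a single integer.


Answer: 5

Derivation:
Step 0: B  (0 'C')
Step 1: CFB  (1 'C')
Step 2: CEECFB  (2 'C')
Step 3: CEECEECFB  (3 'C')
Step 4: CEECEECEECFB  (4 'C')
Step 5: CEECEECEECEECFB  (5 'C')


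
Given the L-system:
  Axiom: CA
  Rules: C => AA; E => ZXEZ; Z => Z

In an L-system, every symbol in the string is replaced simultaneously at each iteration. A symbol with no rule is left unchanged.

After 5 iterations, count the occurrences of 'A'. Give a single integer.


Step 0: CA  (1 'A')
Step 1: AAA  (3 'A')
Step 2: AAA  (3 'A')
Step 3: AAA  (3 'A')
Step 4: AAA  (3 'A')
Step 5: AAA  (3 'A')

Answer: 3


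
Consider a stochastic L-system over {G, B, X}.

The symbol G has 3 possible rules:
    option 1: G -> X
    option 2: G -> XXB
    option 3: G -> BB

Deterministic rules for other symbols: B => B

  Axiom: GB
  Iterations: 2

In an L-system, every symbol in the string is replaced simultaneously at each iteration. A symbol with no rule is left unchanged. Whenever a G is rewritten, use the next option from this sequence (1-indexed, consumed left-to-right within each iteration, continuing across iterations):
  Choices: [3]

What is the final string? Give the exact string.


Step 0: GB
Step 1: BBB  (used choices [3])
Step 2: BBB  (used choices [])

Answer: BBB


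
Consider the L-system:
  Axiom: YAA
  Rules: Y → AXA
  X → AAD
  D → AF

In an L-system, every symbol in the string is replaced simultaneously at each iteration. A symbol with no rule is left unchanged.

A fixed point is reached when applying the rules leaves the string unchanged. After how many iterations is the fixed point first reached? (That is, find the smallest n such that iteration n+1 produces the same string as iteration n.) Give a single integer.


Step 0: YAA
Step 1: AXAAA
Step 2: AAADAAA
Step 3: AAAAFAAA
Step 4: AAAAFAAA  (unchanged — fixed point at step 3)

Answer: 3


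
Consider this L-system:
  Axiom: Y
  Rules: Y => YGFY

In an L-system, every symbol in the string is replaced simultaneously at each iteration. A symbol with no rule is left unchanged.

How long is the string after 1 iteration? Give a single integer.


Answer: 4

Derivation:
Step 0: length = 1
Step 1: length = 4


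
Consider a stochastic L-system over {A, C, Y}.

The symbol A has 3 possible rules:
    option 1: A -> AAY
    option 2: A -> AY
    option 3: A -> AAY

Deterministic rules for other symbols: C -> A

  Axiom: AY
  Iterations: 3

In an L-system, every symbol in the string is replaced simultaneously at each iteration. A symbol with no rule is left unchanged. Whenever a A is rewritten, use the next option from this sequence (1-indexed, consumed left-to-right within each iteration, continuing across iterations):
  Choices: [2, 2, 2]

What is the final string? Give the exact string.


Step 0: AY
Step 1: AYY  (used choices [2])
Step 2: AYYY  (used choices [2])
Step 3: AYYYY  (used choices [2])

Answer: AYYYY


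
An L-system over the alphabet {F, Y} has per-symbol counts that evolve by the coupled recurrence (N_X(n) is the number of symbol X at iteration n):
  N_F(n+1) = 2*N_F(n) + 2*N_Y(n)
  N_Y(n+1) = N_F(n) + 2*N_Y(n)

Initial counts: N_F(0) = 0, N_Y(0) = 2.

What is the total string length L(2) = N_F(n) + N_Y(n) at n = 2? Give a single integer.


Answer: 28

Derivation:
Step 0: N_F=0, N_Y=2, L=2
Step 1: N_F=4, N_Y=4, L=8
Step 2: N_F=16, N_Y=12, L=28


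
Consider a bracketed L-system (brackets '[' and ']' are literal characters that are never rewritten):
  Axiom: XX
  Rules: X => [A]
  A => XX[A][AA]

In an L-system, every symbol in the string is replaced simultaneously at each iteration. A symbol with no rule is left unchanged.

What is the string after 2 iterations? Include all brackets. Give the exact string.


Step 0: XX
Step 1: [A][A]
Step 2: [XX[A][AA]][XX[A][AA]]

Answer: [XX[A][AA]][XX[A][AA]]


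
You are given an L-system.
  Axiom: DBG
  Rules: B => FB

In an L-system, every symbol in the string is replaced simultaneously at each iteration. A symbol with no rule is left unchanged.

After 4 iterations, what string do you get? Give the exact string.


Step 0: DBG
Step 1: DFBG
Step 2: DFFBG
Step 3: DFFFBG
Step 4: DFFFFBG

Answer: DFFFFBG


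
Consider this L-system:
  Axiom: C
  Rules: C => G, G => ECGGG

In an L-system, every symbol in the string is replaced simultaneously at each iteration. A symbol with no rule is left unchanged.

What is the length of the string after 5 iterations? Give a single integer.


Answer: 189

Derivation:
Step 0: length = 1
Step 1: length = 1
Step 2: length = 5
Step 3: length = 17
Step 4: length = 57
Step 5: length = 189


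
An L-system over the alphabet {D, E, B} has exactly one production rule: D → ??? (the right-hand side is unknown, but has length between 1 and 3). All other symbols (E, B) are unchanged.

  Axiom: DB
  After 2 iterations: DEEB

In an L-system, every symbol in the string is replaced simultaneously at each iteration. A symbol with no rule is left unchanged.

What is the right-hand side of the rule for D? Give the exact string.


Answer: DE

Derivation:
Trying D → DE:
  Step 0: DB
  Step 1: DEB
  Step 2: DEEB
Matches the given result.


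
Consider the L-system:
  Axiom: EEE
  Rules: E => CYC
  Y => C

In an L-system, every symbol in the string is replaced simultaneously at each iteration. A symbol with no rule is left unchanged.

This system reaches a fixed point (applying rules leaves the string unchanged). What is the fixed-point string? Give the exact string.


Answer: CCCCCCCCC

Derivation:
Step 0: EEE
Step 1: CYCCYCCYC
Step 2: CCCCCCCCC
Step 3: CCCCCCCCC  (unchanged — fixed point at step 2)


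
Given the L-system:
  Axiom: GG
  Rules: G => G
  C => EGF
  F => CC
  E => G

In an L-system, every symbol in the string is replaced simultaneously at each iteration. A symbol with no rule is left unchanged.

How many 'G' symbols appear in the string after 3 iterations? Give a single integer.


Step 0: GG  (2 'G')
Step 1: GG  (2 'G')
Step 2: GG  (2 'G')
Step 3: GG  (2 'G')

Answer: 2


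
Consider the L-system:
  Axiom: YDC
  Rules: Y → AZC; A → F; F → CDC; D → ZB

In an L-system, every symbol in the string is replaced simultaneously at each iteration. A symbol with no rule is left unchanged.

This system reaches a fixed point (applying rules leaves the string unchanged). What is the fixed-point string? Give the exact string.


Answer: CZBCZCZBC

Derivation:
Step 0: YDC
Step 1: AZCZBC
Step 2: FZCZBC
Step 3: CDCZCZBC
Step 4: CZBCZCZBC
Step 5: CZBCZCZBC  (unchanged — fixed point at step 4)


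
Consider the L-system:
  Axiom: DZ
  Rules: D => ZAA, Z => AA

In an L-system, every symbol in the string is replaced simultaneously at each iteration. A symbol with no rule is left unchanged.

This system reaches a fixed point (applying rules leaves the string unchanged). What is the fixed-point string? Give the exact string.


Step 0: DZ
Step 1: ZAAAA
Step 2: AAAAAA
Step 3: AAAAAA  (unchanged — fixed point at step 2)

Answer: AAAAAA


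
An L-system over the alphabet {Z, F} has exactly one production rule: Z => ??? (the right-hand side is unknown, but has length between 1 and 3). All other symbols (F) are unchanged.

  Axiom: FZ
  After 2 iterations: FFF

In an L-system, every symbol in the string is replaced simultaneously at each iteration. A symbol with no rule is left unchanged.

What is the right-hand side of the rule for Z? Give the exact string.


Answer: FF

Derivation:
Trying Z => FF:
  Step 0: FZ
  Step 1: FFF
  Step 2: FFF
Matches the given result.


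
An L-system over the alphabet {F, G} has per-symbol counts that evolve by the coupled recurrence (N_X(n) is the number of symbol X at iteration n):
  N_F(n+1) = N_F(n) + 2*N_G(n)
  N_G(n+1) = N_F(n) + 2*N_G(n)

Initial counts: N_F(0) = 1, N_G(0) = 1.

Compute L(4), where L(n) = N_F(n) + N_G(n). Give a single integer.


Answer: 162

Derivation:
Step 0: N_F=1, N_G=1, L=2
Step 1: N_F=3, N_G=3, L=6
Step 2: N_F=9, N_G=9, L=18
Step 3: N_F=27, N_G=27, L=54
Step 4: N_F=81, N_G=81, L=162


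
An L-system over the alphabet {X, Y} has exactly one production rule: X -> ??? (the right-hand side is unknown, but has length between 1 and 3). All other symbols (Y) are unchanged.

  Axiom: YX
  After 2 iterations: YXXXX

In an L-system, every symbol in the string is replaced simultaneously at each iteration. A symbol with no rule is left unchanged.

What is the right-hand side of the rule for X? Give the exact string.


Trying X -> XX:
  Step 0: YX
  Step 1: YXX
  Step 2: YXXXX
Matches the given result.

Answer: XX


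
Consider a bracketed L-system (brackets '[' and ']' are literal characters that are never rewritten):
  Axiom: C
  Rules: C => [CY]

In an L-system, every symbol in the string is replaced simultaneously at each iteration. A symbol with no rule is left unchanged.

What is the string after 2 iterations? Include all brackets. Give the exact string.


Step 0: C
Step 1: [CY]
Step 2: [[CY]Y]

Answer: [[CY]Y]


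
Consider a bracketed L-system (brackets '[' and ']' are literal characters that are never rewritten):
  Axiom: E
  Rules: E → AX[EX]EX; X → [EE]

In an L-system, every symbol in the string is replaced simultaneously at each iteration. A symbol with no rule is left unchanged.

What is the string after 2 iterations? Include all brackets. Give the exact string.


Answer: A[EE][AX[EX]EX[EE]]AX[EX]EX[EE]

Derivation:
Step 0: E
Step 1: AX[EX]EX
Step 2: A[EE][AX[EX]EX[EE]]AX[EX]EX[EE]


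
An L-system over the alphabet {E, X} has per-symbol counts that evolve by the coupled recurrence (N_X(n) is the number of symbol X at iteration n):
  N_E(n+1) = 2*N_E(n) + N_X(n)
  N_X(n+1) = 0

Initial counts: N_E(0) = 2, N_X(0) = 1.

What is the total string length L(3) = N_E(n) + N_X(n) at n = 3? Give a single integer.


Answer: 20

Derivation:
Step 0: N_E=2, N_X=1, L=3
Step 1: N_E=5, N_X=0, L=5
Step 2: N_E=10, N_X=0, L=10
Step 3: N_E=20, N_X=0, L=20


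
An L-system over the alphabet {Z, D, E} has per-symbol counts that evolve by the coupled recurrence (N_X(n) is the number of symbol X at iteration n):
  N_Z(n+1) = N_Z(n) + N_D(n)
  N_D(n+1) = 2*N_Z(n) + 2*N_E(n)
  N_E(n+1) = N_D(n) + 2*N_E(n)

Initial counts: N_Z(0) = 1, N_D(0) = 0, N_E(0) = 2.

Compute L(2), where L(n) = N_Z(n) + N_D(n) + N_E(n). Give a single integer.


Step 0: N_Z=1, N_D=0, N_E=2, L=3
Step 1: N_Z=1, N_D=6, N_E=4, L=11
Step 2: N_Z=7, N_D=10, N_E=14, L=31

Answer: 31


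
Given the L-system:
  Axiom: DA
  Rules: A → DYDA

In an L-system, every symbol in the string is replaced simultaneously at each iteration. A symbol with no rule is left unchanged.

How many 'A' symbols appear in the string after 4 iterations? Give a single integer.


Answer: 1

Derivation:
Step 0: DA  (1 'A')
Step 1: DDYDA  (1 'A')
Step 2: DDYDDYDA  (1 'A')
Step 3: DDYDDYDDYDA  (1 'A')
Step 4: DDYDDYDDYDDYDA  (1 'A')


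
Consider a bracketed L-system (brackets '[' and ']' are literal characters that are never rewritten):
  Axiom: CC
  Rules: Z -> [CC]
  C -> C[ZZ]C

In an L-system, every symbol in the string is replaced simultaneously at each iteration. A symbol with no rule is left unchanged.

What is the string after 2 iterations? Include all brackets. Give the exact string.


Step 0: CC
Step 1: C[ZZ]CC[ZZ]C
Step 2: C[ZZ]C[[CC][CC]]C[ZZ]CC[ZZ]C[[CC][CC]]C[ZZ]C

Answer: C[ZZ]C[[CC][CC]]C[ZZ]CC[ZZ]C[[CC][CC]]C[ZZ]C


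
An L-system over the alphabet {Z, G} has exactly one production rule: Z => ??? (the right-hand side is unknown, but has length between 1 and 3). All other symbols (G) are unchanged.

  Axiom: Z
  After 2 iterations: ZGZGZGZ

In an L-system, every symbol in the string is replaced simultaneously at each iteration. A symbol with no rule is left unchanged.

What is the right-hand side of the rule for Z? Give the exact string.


Trying Z => ZGZ:
  Step 0: Z
  Step 1: ZGZ
  Step 2: ZGZGZGZ
Matches the given result.

Answer: ZGZ


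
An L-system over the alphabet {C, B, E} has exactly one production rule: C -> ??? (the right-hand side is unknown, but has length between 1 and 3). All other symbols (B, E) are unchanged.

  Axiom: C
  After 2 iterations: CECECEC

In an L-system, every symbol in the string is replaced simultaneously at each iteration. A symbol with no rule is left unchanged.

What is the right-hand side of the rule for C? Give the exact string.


Answer: CEC

Derivation:
Trying C -> CEC:
  Step 0: C
  Step 1: CEC
  Step 2: CECECEC
Matches the given result.


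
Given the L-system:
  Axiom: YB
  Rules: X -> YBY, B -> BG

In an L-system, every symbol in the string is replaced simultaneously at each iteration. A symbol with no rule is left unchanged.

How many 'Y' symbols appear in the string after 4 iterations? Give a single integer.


Step 0: YB  (1 'Y')
Step 1: YBG  (1 'Y')
Step 2: YBGG  (1 'Y')
Step 3: YBGGG  (1 'Y')
Step 4: YBGGGG  (1 'Y')

Answer: 1


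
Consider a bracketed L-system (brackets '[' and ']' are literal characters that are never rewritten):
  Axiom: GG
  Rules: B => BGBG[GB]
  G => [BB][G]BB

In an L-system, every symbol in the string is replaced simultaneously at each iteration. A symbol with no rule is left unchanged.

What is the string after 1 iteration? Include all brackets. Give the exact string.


Step 0: GG
Step 1: [BB][G]BB[BB][G]BB

Answer: [BB][G]BB[BB][G]BB


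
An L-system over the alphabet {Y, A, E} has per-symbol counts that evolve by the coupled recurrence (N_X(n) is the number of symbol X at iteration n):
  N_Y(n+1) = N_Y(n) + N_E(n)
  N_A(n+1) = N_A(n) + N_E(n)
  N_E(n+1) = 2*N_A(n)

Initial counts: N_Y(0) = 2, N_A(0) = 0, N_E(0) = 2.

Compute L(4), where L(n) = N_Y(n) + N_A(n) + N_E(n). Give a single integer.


Step 0: N_Y=2, N_A=0, N_E=2, L=4
Step 1: N_Y=4, N_A=2, N_E=0, L=6
Step 2: N_Y=4, N_A=2, N_E=4, L=10
Step 3: N_Y=8, N_A=6, N_E=4, L=18
Step 4: N_Y=12, N_A=10, N_E=12, L=34

Answer: 34


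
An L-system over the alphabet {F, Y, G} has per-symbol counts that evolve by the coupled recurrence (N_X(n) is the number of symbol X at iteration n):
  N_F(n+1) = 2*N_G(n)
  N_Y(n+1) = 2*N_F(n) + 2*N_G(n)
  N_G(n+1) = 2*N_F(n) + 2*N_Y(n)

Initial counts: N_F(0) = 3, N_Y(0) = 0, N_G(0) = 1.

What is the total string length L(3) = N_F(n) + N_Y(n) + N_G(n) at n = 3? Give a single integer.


Answer: 160

Derivation:
Step 0: N_F=3, N_Y=0, N_G=1, L=4
Step 1: N_F=2, N_Y=8, N_G=6, L=16
Step 2: N_F=12, N_Y=16, N_G=20, L=48
Step 3: N_F=40, N_Y=64, N_G=56, L=160


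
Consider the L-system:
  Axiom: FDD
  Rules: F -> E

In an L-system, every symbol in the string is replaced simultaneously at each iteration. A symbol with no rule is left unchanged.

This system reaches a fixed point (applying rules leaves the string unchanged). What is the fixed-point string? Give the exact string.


Step 0: FDD
Step 1: EDD
Step 2: EDD  (unchanged — fixed point at step 1)

Answer: EDD


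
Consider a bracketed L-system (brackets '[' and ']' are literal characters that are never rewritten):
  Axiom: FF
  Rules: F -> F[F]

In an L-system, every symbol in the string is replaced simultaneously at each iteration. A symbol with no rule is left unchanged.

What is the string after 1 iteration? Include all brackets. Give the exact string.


Step 0: FF
Step 1: F[F]F[F]

Answer: F[F]F[F]


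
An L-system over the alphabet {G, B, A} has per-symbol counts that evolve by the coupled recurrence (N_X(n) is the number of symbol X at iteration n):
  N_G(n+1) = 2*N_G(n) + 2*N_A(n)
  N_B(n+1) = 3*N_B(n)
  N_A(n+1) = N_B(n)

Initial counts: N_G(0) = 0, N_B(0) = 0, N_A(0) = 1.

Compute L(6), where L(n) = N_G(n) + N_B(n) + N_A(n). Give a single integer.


Step 0: N_G=0, N_B=0, N_A=1, L=1
Step 1: N_G=2, N_B=0, N_A=0, L=2
Step 2: N_G=4, N_B=0, N_A=0, L=4
Step 3: N_G=8, N_B=0, N_A=0, L=8
Step 4: N_G=16, N_B=0, N_A=0, L=16
Step 5: N_G=32, N_B=0, N_A=0, L=32
Step 6: N_G=64, N_B=0, N_A=0, L=64

Answer: 64


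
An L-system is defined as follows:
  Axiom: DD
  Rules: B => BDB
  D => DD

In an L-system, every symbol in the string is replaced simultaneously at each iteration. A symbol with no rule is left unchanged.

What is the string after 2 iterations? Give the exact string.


Step 0: DD
Step 1: DDDD
Step 2: DDDDDDDD

Answer: DDDDDDDD


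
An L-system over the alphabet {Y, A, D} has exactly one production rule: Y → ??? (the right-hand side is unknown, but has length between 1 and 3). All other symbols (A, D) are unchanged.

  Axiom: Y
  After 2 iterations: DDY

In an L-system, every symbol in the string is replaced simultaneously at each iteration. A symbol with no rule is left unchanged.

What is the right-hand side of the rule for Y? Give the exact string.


Trying Y → DY:
  Step 0: Y
  Step 1: DY
  Step 2: DDY
Matches the given result.

Answer: DY


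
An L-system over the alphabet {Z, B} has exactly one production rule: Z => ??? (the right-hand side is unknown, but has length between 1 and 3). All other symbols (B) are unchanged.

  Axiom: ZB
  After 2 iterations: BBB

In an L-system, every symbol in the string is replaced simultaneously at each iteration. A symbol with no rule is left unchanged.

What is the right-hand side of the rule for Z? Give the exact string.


Trying Z => BB:
  Step 0: ZB
  Step 1: BBB
  Step 2: BBB
Matches the given result.

Answer: BB


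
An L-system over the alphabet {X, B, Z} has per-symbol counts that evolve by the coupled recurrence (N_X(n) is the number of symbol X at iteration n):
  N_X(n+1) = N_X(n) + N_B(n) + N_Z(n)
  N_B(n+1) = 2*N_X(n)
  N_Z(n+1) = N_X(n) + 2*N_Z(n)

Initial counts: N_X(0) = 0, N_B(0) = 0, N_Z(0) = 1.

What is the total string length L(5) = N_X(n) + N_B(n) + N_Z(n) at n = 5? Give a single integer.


Step 0: N_X=0, N_B=0, N_Z=1, L=1
Step 1: N_X=1, N_B=0, N_Z=2, L=3
Step 2: N_X=3, N_B=2, N_Z=5, L=10
Step 3: N_X=10, N_B=6, N_Z=13, L=29
Step 4: N_X=29, N_B=20, N_Z=36, L=85
Step 5: N_X=85, N_B=58, N_Z=101, L=244

Answer: 244


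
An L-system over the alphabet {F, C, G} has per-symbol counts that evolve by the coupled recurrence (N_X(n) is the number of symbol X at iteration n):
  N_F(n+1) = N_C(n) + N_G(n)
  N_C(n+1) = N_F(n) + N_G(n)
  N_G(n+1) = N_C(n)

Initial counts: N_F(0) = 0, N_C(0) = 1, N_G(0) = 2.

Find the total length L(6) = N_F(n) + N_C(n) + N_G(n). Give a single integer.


Step 0: N_F=0, N_C=1, N_G=2, L=3
Step 1: N_F=3, N_C=2, N_G=1, L=6
Step 2: N_F=3, N_C=4, N_G=2, L=9
Step 3: N_F=6, N_C=5, N_G=4, L=15
Step 4: N_F=9, N_C=10, N_G=5, L=24
Step 5: N_F=15, N_C=14, N_G=10, L=39
Step 6: N_F=24, N_C=25, N_G=14, L=63

Answer: 63


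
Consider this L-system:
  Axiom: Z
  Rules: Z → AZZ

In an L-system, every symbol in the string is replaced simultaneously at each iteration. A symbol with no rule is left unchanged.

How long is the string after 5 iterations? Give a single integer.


Answer: 63

Derivation:
Step 0: length = 1
Step 1: length = 3
Step 2: length = 7
Step 3: length = 15
Step 4: length = 31
Step 5: length = 63


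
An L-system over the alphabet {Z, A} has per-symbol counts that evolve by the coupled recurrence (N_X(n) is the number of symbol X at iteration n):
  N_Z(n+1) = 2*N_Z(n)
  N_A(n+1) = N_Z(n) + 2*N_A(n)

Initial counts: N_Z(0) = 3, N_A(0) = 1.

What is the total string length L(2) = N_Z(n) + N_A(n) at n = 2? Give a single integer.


Step 0: N_Z=3, N_A=1, L=4
Step 1: N_Z=6, N_A=5, L=11
Step 2: N_Z=12, N_A=16, L=28

Answer: 28


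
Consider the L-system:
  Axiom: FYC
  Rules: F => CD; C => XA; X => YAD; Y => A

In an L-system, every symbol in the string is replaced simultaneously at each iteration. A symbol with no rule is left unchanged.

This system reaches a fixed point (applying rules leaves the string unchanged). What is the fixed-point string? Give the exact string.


Answer: AADADAAADA

Derivation:
Step 0: FYC
Step 1: CDAXA
Step 2: XADAYADA
Step 3: YADADAAADA
Step 4: AADADAAADA
Step 5: AADADAAADA  (unchanged — fixed point at step 4)


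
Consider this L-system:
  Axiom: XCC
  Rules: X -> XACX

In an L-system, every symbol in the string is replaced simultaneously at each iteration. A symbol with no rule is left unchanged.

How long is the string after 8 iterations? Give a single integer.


Step 0: length = 3
Step 1: length = 6
Step 2: length = 12
Step 3: length = 24
Step 4: length = 48
Step 5: length = 96
Step 6: length = 192
Step 7: length = 384
Step 8: length = 768

Answer: 768


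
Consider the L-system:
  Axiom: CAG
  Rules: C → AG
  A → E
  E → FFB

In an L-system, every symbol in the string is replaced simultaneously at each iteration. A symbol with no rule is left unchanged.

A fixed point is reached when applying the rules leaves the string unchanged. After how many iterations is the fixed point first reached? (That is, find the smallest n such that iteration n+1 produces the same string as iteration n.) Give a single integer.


Step 0: CAG
Step 1: AGEG
Step 2: EGFFBG
Step 3: FFBGFFBG
Step 4: FFBGFFBG  (unchanged — fixed point at step 3)

Answer: 3


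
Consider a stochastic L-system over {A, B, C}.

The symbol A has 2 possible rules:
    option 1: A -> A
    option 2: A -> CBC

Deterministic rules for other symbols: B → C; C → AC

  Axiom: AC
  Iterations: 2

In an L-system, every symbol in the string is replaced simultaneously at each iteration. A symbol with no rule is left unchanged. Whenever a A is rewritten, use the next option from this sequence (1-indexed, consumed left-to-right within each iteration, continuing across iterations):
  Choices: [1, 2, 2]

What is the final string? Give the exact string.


Step 0: AC
Step 1: AAC  (used choices [1])
Step 2: CBCCBCAC  (used choices [2, 2])

Answer: CBCCBCAC


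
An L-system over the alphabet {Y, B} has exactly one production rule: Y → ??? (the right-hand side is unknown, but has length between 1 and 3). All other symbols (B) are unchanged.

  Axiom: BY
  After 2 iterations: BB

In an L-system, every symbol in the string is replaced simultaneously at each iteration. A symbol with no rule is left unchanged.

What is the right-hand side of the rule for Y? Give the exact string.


Trying Y → B:
  Step 0: BY
  Step 1: BB
  Step 2: BB
Matches the given result.

Answer: B


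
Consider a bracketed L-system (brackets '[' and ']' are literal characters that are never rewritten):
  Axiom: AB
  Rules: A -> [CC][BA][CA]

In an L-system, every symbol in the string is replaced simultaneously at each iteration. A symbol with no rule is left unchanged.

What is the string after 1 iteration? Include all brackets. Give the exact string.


Step 0: AB
Step 1: [CC][BA][CA]B

Answer: [CC][BA][CA]B


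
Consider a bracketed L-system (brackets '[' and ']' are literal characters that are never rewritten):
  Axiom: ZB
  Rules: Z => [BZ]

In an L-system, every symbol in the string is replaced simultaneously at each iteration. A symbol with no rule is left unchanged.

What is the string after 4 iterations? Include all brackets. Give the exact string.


Answer: [B[B[B[BZ]]]]B

Derivation:
Step 0: ZB
Step 1: [BZ]B
Step 2: [B[BZ]]B
Step 3: [B[B[BZ]]]B
Step 4: [B[B[B[BZ]]]]B


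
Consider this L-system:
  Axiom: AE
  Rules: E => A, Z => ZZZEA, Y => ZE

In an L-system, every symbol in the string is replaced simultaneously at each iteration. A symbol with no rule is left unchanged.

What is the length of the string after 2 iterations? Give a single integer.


Answer: 2

Derivation:
Step 0: length = 2
Step 1: length = 2
Step 2: length = 2


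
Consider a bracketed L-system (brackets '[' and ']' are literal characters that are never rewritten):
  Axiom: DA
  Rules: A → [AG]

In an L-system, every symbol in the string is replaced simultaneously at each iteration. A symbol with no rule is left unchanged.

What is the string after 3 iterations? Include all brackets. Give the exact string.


Answer: D[[[AG]G]G]

Derivation:
Step 0: DA
Step 1: D[AG]
Step 2: D[[AG]G]
Step 3: D[[[AG]G]G]


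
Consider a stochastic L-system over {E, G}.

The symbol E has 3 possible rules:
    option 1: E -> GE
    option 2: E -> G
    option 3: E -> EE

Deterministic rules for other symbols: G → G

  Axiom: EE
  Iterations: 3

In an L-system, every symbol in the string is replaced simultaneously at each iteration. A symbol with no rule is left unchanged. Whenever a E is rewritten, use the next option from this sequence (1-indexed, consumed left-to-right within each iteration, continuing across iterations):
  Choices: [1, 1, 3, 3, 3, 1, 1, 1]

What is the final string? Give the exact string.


Step 0: EE
Step 1: GEGE  (used choices [1, 1])
Step 2: GEEGEE  (used choices [3, 3])
Step 3: GEEGEGGEGE  (used choices [3, 1, 1, 1])

Answer: GEEGEGGEGE


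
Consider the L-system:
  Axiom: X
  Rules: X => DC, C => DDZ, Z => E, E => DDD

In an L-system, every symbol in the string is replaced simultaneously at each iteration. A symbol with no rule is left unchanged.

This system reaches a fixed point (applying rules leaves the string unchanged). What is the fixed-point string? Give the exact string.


Step 0: X
Step 1: DC
Step 2: DDDZ
Step 3: DDDE
Step 4: DDDDDD
Step 5: DDDDDD  (unchanged — fixed point at step 4)

Answer: DDDDDD


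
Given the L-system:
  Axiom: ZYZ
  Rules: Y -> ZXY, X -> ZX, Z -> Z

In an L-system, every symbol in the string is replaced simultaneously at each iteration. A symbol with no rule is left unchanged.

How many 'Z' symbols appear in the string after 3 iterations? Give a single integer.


Answer: 8

Derivation:
Step 0: ZYZ  (2 'Z')
Step 1: ZZXYZ  (3 'Z')
Step 2: ZZZXZXYZ  (5 'Z')
Step 3: ZZZZXZZXZXYZ  (8 'Z')


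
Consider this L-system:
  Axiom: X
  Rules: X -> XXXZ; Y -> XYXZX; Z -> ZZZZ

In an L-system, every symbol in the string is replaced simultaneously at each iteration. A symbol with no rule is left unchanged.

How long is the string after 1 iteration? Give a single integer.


Answer: 4

Derivation:
Step 0: length = 1
Step 1: length = 4


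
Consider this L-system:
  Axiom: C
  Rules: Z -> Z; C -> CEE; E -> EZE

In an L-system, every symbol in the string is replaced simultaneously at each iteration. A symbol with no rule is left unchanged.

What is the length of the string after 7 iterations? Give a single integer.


Answer: 495

Derivation:
Step 0: length = 1
Step 1: length = 3
Step 2: length = 9
Step 3: length = 23
Step 4: length = 53
Step 5: length = 115
Step 6: length = 241
Step 7: length = 495


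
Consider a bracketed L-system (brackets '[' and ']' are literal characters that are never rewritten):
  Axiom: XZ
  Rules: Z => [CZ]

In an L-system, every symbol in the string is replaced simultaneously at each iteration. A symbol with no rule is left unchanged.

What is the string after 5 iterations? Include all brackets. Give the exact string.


Step 0: XZ
Step 1: X[CZ]
Step 2: X[C[CZ]]
Step 3: X[C[C[CZ]]]
Step 4: X[C[C[C[CZ]]]]
Step 5: X[C[C[C[C[CZ]]]]]

Answer: X[C[C[C[C[CZ]]]]]


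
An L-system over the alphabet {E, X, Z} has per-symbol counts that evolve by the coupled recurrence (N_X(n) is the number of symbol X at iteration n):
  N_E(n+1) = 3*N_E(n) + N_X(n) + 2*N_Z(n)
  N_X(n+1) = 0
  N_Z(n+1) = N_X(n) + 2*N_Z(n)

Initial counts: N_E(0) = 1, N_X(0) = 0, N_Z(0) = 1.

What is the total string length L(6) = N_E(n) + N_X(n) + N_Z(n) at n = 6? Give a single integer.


Step 0: N_E=1, N_X=0, N_Z=1, L=2
Step 1: N_E=5, N_X=0, N_Z=2, L=7
Step 2: N_E=19, N_X=0, N_Z=4, L=23
Step 3: N_E=65, N_X=0, N_Z=8, L=73
Step 4: N_E=211, N_X=0, N_Z=16, L=227
Step 5: N_E=665, N_X=0, N_Z=32, L=697
Step 6: N_E=2059, N_X=0, N_Z=64, L=2123

Answer: 2123


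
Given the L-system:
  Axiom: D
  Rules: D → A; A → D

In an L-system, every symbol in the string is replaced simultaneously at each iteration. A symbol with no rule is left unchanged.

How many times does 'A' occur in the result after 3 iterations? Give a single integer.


Step 0: D  (0 'A')
Step 1: A  (1 'A')
Step 2: D  (0 'A')
Step 3: A  (1 'A')

Answer: 1


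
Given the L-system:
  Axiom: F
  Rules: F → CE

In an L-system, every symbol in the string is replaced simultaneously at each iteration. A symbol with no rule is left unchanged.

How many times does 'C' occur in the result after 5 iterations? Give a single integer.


Step 0: F  (0 'C')
Step 1: CE  (1 'C')
Step 2: CE  (1 'C')
Step 3: CE  (1 'C')
Step 4: CE  (1 'C')
Step 5: CE  (1 'C')

Answer: 1


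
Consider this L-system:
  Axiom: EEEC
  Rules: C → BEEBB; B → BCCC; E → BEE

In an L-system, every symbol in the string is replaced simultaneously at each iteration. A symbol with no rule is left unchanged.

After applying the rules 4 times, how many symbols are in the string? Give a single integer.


Step 0: length = 4
Step 1: length = 14
Step 2: length = 48
Step 3: length = 194
Step 4: length = 750

Answer: 750


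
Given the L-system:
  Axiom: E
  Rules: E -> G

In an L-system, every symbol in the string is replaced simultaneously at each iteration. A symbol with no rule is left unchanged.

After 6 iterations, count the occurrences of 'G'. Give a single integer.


Step 0: E  (0 'G')
Step 1: G  (1 'G')
Step 2: G  (1 'G')
Step 3: G  (1 'G')
Step 4: G  (1 'G')
Step 5: G  (1 'G')
Step 6: G  (1 'G')

Answer: 1


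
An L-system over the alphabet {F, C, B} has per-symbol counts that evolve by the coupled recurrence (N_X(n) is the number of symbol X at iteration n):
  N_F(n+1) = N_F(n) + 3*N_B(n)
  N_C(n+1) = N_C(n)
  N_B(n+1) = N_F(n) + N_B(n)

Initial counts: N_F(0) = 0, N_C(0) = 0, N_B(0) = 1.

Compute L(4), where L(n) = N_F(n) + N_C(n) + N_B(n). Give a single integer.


Answer: 76

Derivation:
Step 0: N_F=0, N_C=0, N_B=1, L=1
Step 1: N_F=3, N_C=0, N_B=1, L=4
Step 2: N_F=6, N_C=0, N_B=4, L=10
Step 3: N_F=18, N_C=0, N_B=10, L=28
Step 4: N_F=48, N_C=0, N_B=28, L=76


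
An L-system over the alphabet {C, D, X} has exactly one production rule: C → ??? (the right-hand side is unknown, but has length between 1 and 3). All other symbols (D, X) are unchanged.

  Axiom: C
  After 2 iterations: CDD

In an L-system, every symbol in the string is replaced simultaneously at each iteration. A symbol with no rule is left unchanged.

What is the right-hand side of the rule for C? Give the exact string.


Answer: CD

Derivation:
Trying C → CD:
  Step 0: C
  Step 1: CD
  Step 2: CDD
Matches the given result.


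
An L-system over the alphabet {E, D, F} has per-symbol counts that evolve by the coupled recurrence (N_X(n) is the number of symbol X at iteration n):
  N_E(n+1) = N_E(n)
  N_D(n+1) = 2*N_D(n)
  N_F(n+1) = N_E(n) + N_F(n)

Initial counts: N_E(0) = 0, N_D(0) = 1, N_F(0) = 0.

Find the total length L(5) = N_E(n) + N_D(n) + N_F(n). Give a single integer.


Answer: 32

Derivation:
Step 0: N_E=0, N_D=1, N_F=0, L=1
Step 1: N_E=0, N_D=2, N_F=0, L=2
Step 2: N_E=0, N_D=4, N_F=0, L=4
Step 3: N_E=0, N_D=8, N_F=0, L=8
Step 4: N_E=0, N_D=16, N_F=0, L=16
Step 5: N_E=0, N_D=32, N_F=0, L=32


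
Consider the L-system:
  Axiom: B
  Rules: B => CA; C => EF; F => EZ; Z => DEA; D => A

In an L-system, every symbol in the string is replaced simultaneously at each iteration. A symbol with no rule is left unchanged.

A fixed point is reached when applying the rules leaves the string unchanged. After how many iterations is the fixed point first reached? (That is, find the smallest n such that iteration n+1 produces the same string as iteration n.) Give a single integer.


Answer: 5

Derivation:
Step 0: B
Step 1: CA
Step 2: EFA
Step 3: EEZA
Step 4: EEDEAA
Step 5: EEAEAA
Step 6: EEAEAA  (unchanged — fixed point at step 5)


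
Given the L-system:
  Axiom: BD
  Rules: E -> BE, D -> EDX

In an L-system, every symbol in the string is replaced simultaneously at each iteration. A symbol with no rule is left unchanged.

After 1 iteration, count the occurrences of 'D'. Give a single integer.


Step 0: BD  (1 'D')
Step 1: BEDX  (1 'D')

Answer: 1


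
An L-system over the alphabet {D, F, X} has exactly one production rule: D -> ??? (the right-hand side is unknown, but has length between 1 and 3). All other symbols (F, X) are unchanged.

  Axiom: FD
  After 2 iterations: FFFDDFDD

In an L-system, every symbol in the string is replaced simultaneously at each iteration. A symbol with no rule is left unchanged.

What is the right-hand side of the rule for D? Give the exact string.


Answer: FDD

Derivation:
Trying D -> FDD:
  Step 0: FD
  Step 1: FFDD
  Step 2: FFFDDFDD
Matches the given result.


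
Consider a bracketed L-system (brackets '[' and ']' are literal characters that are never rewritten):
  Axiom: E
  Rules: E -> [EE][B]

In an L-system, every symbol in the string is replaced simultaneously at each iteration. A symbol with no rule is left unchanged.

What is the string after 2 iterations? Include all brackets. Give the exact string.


Step 0: E
Step 1: [EE][B]
Step 2: [[EE][B][EE][B]][B]

Answer: [[EE][B][EE][B]][B]


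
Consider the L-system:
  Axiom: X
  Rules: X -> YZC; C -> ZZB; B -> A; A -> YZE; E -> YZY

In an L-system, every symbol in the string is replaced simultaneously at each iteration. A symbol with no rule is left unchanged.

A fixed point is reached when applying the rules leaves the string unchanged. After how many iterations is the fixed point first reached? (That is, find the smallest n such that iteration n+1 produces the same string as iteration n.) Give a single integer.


Answer: 5

Derivation:
Step 0: X
Step 1: YZC
Step 2: YZZZB
Step 3: YZZZA
Step 4: YZZZYZE
Step 5: YZZZYZYZY
Step 6: YZZZYZYZY  (unchanged — fixed point at step 5)


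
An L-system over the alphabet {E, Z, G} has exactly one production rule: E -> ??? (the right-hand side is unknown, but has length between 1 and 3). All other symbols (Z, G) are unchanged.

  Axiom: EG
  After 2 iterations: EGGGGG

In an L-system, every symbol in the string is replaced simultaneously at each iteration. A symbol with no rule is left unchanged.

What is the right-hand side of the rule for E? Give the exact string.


Answer: EGG

Derivation:
Trying E -> EGG:
  Step 0: EG
  Step 1: EGGG
  Step 2: EGGGGG
Matches the given result.


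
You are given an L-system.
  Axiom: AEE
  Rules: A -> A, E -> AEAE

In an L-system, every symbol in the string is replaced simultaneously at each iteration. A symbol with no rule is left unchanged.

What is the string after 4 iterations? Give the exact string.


Answer: AAAAAEAEAAEAEAAAEAEAAEAEAAAAEAEAAEAEAAAEAEAAEAEAAAAEAEAAEAEAAAEAEAAEAEAAAAEAEAAEAEAAAEAEAAEAE

Derivation:
Step 0: AEE
Step 1: AAEAEAEAE
Step 2: AAAEAEAAEAEAAEAEAAEAE
Step 3: AAAAEAEAAEAEAAAEAEAAEAEAAAEAEAAEAEAAAEAEAAEAE
Step 4: AAAAAEAEAAEAEAAAEAEAAEAEAAAAEAEAAEAEAAAEAEAAEAEAAAAEAEAAEAEAAAEAEAAEAEAAAAEAEAAEAEAAAEAEAAEAE


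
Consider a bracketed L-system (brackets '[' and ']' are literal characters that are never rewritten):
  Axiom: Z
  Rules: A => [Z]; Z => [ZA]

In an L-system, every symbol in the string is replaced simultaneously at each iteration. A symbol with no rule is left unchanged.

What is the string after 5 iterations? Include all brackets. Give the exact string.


Step 0: Z
Step 1: [ZA]
Step 2: [[ZA][Z]]
Step 3: [[[ZA][Z]][[ZA]]]
Step 4: [[[[ZA][Z]][[ZA]]][[[ZA][Z]]]]
Step 5: [[[[[ZA][Z]][[ZA]]][[[ZA][Z]]]][[[[ZA][Z]][[ZA]]]]]

Answer: [[[[[ZA][Z]][[ZA]]][[[ZA][Z]]]][[[[ZA][Z]][[ZA]]]]]


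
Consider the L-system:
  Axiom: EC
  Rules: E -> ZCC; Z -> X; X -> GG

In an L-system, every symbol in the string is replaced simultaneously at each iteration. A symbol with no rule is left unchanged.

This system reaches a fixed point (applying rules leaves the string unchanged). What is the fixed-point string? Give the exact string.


Answer: GGCCC

Derivation:
Step 0: EC
Step 1: ZCCC
Step 2: XCCC
Step 3: GGCCC
Step 4: GGCCC  (unchanged — fixed point at step 3)


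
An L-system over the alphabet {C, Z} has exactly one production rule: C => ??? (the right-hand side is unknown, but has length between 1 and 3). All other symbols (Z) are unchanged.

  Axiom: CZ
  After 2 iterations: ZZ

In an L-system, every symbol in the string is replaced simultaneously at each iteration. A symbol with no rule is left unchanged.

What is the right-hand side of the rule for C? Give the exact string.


Answer: Z

Derivation:
Trying C => Z:
  Step 0: CZ
  Step 1: ZZ
  Step 2: ZZ
Matches the given result.


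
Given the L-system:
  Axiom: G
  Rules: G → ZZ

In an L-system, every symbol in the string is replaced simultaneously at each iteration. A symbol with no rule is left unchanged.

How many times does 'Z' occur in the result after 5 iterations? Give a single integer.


Answer: 2

Derivation:
Step 0: G  (0 'Z')
Step 1: ZZ  (2 'Z')
Step 2: ZZ  (2 'Z')
Step 3: ZZ  (2 'Z')
Step 4: ZZ  (2 'Z')
Step 5: ZZ  (2 'Z')


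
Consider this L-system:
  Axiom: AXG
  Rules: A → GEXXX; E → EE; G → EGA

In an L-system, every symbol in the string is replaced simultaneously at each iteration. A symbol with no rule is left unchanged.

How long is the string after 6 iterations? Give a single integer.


Step 0: length = 3
Step 1: length = 9
Step 2: length = 19
Step 3: length = 40
Step 4: length = 81
Step 5: length = 163
Step 6: length = 326

Answer: 326


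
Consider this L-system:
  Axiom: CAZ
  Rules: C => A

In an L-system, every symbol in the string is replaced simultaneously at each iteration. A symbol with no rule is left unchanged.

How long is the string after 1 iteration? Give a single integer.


Step 0: length = 3
Step 1: length = 3

Answer: 3


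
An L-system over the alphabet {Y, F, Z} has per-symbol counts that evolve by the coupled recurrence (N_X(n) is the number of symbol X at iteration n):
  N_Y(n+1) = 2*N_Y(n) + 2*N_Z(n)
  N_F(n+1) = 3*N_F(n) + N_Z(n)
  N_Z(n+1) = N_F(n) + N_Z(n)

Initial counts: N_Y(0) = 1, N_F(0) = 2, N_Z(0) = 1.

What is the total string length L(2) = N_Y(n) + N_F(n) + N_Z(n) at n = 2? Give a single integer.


Step 0: N_Y=1, N_F=2, N_Z=1, L=4
Step 1: N_Y=4, N_F=7, N_Z=3, L=14
Step 2: N_Y=14, N_F=24, N_Z=10, L=48

Answer: 48


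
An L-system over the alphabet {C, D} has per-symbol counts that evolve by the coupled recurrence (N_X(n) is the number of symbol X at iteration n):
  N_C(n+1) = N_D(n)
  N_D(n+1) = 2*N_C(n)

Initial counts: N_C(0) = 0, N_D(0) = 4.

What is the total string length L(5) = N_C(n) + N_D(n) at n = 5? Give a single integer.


Step 0: N_C=0, N_D=4, L=4
Step 1: N_C=4, N_D=0, L=4
Step 2: N_C=0, N_D=8, L=8
Step 3: N_C=8, N_D=0, L=8
Step 4: N_C=0, N_D=16, L=16
Step 5: N_C=16, N_D=0, L=16

Answer: 16


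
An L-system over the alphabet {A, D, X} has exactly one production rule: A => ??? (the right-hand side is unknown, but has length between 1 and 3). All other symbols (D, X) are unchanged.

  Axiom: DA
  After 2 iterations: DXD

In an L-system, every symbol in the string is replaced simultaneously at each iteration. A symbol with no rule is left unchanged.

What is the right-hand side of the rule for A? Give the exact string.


Answer: XD

Derivation:
Trying A => XD:
  Step 0: DA
  Step 1: DXD
  Step 2: DXD
Matches the given result.
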